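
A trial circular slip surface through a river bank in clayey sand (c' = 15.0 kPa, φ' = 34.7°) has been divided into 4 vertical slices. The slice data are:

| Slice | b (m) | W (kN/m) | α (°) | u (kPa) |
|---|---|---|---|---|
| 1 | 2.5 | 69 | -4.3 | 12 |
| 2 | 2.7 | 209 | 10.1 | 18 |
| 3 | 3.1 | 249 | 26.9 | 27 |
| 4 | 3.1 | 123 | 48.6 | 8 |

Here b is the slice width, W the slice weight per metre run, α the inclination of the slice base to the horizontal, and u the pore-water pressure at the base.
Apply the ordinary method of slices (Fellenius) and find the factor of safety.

Ordinary method of slices: FS = Σ[c'·Δl_i + (W_i cosα_i − u_i·Δl_i)·tanφ'] / Σ W_i sinα_i, with Δl_i = b_i / cosα_i.
Slice 1: Δl = 2.5/cos(-4.3°) = 2.507 m; N'_1 = 69·cos(-4.3°) − 12·2.507 = 38.7; c'Δl = 37.61; W sinα = -5.2
Slice 2: Δl = 2.7/cos10.1° = 2.743 m; N'_2 = 209·cos10.1° − 18·2.743 = 156.4; c'Δl = 41.14; W sinα = 36.7
Slice 3: Δl = 3.1/cos26.9° = 3.476 m; N'_3 = 249·cos26.9° − 27·3.476 = 128.2; c'Δl = 52.14; W sinα = 112.7
Slice 4: Δl = 3.1/cos48.6° = 4.688 m; N'_4 = 123·cos48.6° − 8·4.688 = 43.8; c'Δl = 70.31; W sinα = 92.3
Σc'Δl = 201.2 kN/m; ΣN' = 367.2 kN/m; ΣW sinα = 236.4 kN/m
Resisting = 201.2 + 367.2·tan34.7° = 201.2 + 254.2 = 455.4 kN/m
FS = 455.4 / 236.4 = 1.927

FS = 1.93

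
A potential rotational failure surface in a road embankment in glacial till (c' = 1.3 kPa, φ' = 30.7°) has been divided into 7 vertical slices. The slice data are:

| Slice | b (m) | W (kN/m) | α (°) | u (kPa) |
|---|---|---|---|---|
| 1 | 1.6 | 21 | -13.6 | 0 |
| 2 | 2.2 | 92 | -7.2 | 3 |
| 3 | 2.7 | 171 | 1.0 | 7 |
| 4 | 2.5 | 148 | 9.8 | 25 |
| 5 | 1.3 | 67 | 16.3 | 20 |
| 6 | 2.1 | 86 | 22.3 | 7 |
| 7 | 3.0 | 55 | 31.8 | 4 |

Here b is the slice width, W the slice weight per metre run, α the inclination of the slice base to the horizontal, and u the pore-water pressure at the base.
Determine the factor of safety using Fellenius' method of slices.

Ordinary method of slices: FS = Σ[c'·Δl_i + (W_i cosα_i − u_i·Δl_i)·tanφ'] / Σ W_i sinα_i, with Δl_i = b_i / cosα_i.
Slice 1: Δl = 1.6/cos(-13.6°) = 1.646 m; N'_1 = 21·cos(-13.6°) − 0·1.646 = 20.4; c'Δl = 2.14; W sinα = -4.9
Slice 2: Δl = 2.2/cos(-7.2°) = 2.217 m; N'_2 = 92·cos(-7.2°) − 3·2.217 = 84.6; c'Δl = 2.88; W sinα = -11.5
Slice 3: Δl = 2.7/cos1.0° = 2.700 m; N'_3 = 171·cos1.0° − 7·2.700 = 152.1; c'Δl = 3.51; W sinα = 3.0
Slice 4: Δl = 2.5/cos9.8° = 2.537 m; N'_4 = 148·cos9.8° − 25·2.537 = 82.4; c'Δl = 3.30; W sinα = 25.2
Slice 5: Δl = 1.3/cos16.3° = 1.354 m; N'_5 = 67·cos16.3° − 20·1.354 = 37.2; c'Δl = 1.76; W sinα = 18.8
Slice 6: Δl = 2.1/cos22.3° = 2.270 m; N'_6 = 86·cos22.3° − 7·2.270 = 63.7; c'Δl = 2.95; W sinα = 32.6
Slice 7: Δl = 3.0/cos31.8° = 3.530 m; N'_7 = 55·cos31.8° − 4·3.530 = 32.6; c'Δl = 4.59; W sinα = 29.0
Σc'Δl = 21.1 kN/m; ΣN' = 473.0 kN/m; ΣW sinα = 92.1 kN/m
Resisting = 21.1 + 473.0·tan30.7° = 21.1 + 280.9 = 302.0 kN/m
FS = 302.0 / 92.1 = 3.278

FS = 3.28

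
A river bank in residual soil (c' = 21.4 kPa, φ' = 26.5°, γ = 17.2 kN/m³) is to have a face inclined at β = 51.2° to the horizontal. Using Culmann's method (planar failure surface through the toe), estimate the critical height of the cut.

Culmann's analysis gives the critical failure plane at α_cr = (β + φ')/2 = (51.2 + 26.5)/2 = 38.9°, and the critical height
H_c = (4c'/γ) · sinβ cosφ' / [1 − cos(β − φ')]
    = (4·21.4/17.2) · sin51.2°·cos26.5° / [1 − cos(24.7°)]
    = 4.977 · 0.7793·0.8949 / [1 − 0.9085]
    = 4.977 · 0.6975 / 0.0915
    = 37.94 m

H_c = 37.94 m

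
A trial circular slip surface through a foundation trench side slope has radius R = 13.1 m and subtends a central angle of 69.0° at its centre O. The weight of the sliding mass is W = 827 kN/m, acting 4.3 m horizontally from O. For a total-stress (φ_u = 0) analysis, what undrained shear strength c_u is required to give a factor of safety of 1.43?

FS = c_u·L_a·R / (W·d), so c_u = FS·W·d / (L_a·R).
Arc length L_a = R·θ = 13.1·(69.0°·π/180) = 13.1·1.2043 = 15.78 m
c_u = 1.43·827·4.3 / (15.78·13.1) = 5085.2 / 206.67 = 24.61 kPa

c_u = 24.6 kPa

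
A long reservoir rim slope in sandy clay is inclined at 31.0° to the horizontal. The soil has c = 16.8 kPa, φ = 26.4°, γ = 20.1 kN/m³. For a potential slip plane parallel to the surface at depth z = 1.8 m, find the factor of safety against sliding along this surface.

For an infinite slope with a slip plane parallel to the surface (no pore pressure): FS = [c + γz cos²β tanφ] / [γz sinβ cosβ].
γz = 20.1·1.8 = 36.18 kN/m²
Numerator = 16.8 + 36.18·cos²31.0°·tan26.4° = 16.8 + 36.18·0.7347·0.4964 = 29.996 kPa
Denominator = 36.18·sin31.0°·cos31.0° = 36.18·0.5150·0.8572 = 15.973 kPa
FS = 29.996 / 15.973 = 1.878

FS = 1.88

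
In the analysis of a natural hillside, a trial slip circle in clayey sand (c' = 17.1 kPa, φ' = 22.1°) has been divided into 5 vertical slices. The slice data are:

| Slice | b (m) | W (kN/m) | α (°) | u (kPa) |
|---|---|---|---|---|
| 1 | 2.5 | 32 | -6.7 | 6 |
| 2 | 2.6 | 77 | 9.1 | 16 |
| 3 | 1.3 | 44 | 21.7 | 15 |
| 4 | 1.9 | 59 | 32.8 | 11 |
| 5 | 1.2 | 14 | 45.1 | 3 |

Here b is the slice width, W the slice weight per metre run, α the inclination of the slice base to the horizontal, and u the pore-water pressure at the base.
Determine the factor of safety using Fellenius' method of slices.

FS = 3.31

Ordinary method of slices: FS = Σ[c'·Δl_i + (W_i cosα_i − u_i·Δl_i)·tanφ'] / Σ W_i sinα_i, with Δl_i = b_i / cosα_i.
Slice 1: Δl = 2.5/cos(-6.7°) = 2.517 m; N'_1 = 32·cos(-6.7°) − 6·2.517 = 16.7; c'Δl = 43.04; W sinα = -3.7
Slice 2: Δl = 2.6/cos9.1° = 2.633 m; N'_2 = 77·cos9.1° − 16·2.633 = 33.9; c'Δl = 45.03; W sinα = 12.2
Slice 3: Δl = 1.3/cos21.7° = 1.399 m; N'_3 = 44·cos21.7° − 15·1.399 = 19.9; c'Δl = 23.93; W sinα = 16.3
Slice 4: Δl = 1.9/cos32.8° = 2.260 m; N'_4 = 59·cos32.8° − 11·2.260 = 24.7; c'Δl = 38.65; W sinα = 32.0
Slice 5: Δl = 1.2/cos45.1° = 1.700 m; N'_5 = 14·cos45.1° − 3·1.700 = 4.8; c'Δl = 29.07; W sinα = 9.9
Σc'Δl = 179.7 kN/m; ΣN' = 100.0 kN/m; ΣW sinα = 66.6 kN/m
Resisting = 179.7 + 100.0·tan22.1° = 179.7 + 40.6 = 220.3 kN/m
FS = 220.3 / 66.6 = 3.309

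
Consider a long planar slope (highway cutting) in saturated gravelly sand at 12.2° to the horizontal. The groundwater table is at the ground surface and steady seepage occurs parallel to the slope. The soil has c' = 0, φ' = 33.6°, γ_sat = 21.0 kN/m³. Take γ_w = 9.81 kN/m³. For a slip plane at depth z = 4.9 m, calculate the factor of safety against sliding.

With seepage parallel to the slope and the water table at the surface, the effective normal stress on the slip plane uses the buoyant unit weight γ' = γ_sat − γ_w while the driving shear stress uses γ_sat:
FS = [c' + γ' z cos²β tanφ'] / [γ_sat z sinβ cosβ]
(For c' = 0 this reduces to FS = (γ'/γ_sat)·tanφ'/tanβ.)
γ' = 21.0 − 9.81 = 11.19 kN/m³
Numerator = 0.0 + 11.19·4.9·cos²12.2°·tan33.6° = 0.0 + 11.19·4.9·0.9553·0.6644 = 34.803 kPa
Denominator = 21.0·4.9·sin12.2°·cos12.2° = 21.0·4.9·0.2113·0.9774 = 21.254 kPa
FS = 34.803 / 21.254 = 1.637

FS = 1.64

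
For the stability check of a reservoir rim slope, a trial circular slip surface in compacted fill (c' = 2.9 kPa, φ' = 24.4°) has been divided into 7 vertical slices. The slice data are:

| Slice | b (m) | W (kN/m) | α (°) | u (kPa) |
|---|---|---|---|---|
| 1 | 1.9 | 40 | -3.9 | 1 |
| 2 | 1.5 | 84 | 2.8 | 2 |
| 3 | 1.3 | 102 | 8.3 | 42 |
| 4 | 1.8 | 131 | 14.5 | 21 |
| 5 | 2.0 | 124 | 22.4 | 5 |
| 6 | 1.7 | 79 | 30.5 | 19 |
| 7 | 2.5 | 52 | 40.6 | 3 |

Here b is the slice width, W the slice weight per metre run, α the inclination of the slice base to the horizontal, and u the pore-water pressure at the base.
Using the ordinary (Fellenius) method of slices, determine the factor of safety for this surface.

FS = 1.35

Ordinary method of slices: FS = Σ[c'·Δl_i + (W_i cosα_i − u_i·Δl_i)·tanφ'] / Σ W_i sinα_i, with Δl_i = b_i / cosα_i.
Slice 1: Δl = 1.9/cos(-3.9°) = 1.904 m; N'_1 = 40·cos(-3.9°) − 1·1.904 = 38.0; c'Δl = 5.52; W sinα = -2.7
Slice 2: Δl = 1.5/cos2.8° = 1.502 m; N'_2 = 84·cos2.8° − 2·1.502 = 80.9; c'Δl = 4.36; W sinα = 4.1
Slice 3: Δl = 1.3/cos8.3° = 1.314 m; N'_3 = 102·cos8.3° − 42·1.314 = 45.8; c'Δl = 3.81; W sinα = 14.7
Slice 4: Δl = 1.8/cos14.5° = 1.859 m; N'_4 = 131·cos14.5° − 21·1.859 = 87.8; c'Δl = 5.39; W sinα = 32.8
Slice 5: Δl = 2.0/cos22.4° = 2.163 m; N'_5 = 124·cos22.4° − 5·2.163 = 103.8; c'Δl = 6.27; W sinα = 47.3
Slice 6: Δl = 1.7/cos30.5° = 1.973 m; N'_6 = 79·cos30.5° − 19·1.973 = 30.6; c'Δl = 5.72; W sinα = 40.1
Slice 7: Δl = 2.5/cos40.6° = 3.293 m; N'_7 = 52·cos40.6° − 3·3.293 = 29.6; c'Δl = 9.55; W sinα = 33.8
Σc'Δl = 40.6 kN/m; ΣN' = 416.4 kN/m; ΣW sinα = 170.1 kN/m
Resisting = 40.6 + 416.4·tan24.4° = 40.6 + 188.9 = 229.5 kN/m
FS = 229.5 / 170.1 = 1.349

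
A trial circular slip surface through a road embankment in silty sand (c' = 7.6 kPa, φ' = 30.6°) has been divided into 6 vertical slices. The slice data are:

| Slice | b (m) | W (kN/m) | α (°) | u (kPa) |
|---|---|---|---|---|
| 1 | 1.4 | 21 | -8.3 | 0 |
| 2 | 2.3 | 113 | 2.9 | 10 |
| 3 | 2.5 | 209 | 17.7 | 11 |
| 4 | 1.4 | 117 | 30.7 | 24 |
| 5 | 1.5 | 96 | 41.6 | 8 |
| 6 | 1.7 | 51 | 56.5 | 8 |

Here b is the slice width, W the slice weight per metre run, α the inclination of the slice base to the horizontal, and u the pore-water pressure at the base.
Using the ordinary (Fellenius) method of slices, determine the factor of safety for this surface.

Ordinary method of slices: FS = Σ[c'·Δl_i + (W_i cosα_i − u_i·Δl_i)·tanφ'] / Σ W_i sinα_i, with Δl_i = b_i / cosα_i.
Slice 1: Δl = 1.4/cos(-8.3°) = 1.415 m; N'_1 = 21·cos(-8.3°) − 0·1.415 = 20.8; c'Δl = 10.75; W sinα = -3.0
Slice 2: Δl = 2.3/cos2.9° = 2.303 m; N'_2 = 113·cos2.9° − 10·2.303 = 89.8; c'Δl = 17.50; W sinα = 5.7
Slice 3: Δl = 2.5/cos17.7° = 2.624 m; N'_3 = 209·cos17.7° − 11·2.624 = 170.2; c'Δl = 19.94; W sinα = 63.5
Slice 4: Δl = 1.4/cos30.7° = 1.628 m; N'_4 = 117·cos30.7° − 24·1.628 = 61.5; c'Δl = 12.37; W sinα = 59.7
Slice 5: Δl = 1.5/cos41.6° = 2.006 m; N'_5 = 96·cos41.6° − 8·2.006 = 55.7; c'Δl = 15.24; W sinα = 63.7
Slice 6: Δl = 1.7/cos56.5° = 3.080 m; N'_6 = 51·cos56.5° − 8·3.080 = 3.5; c'Δl = 23.41; W sinα = 42.5
Σc'Δl = 99.2 kN/m; ΣN' = 401.6 kN/m; ΣW sinα = 232.2 kN/m
Resisting = 99.2 + 401.6·tan30.6° = 99.2 + 237.5 = 336.7 kN/m
FS = 336.7 / 232.2 = 1.450

FS = 1.45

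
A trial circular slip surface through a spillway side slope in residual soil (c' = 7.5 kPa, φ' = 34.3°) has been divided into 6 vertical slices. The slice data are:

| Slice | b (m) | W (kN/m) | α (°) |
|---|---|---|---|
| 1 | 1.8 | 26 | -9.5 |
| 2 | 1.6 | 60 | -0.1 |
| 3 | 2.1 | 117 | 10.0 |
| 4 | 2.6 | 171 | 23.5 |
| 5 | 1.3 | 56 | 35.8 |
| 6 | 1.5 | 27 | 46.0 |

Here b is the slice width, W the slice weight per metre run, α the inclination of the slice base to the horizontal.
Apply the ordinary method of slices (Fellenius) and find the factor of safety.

FS = 2.78

Ordinary method of slices: FS = Σ[c'·Δl_i + (W_i cosα_i)·tanφ'] / Σ W_i sinα_i, with Δl_i = b_i / cosα_i.
Slice 1: Δl = 1.8/cos(-9.5°) = 1.825 m; N'_1 = 26·cos(-9.5°) = 25.6; c'Δl = 13.69; W sinα = -4.3
Slice 2: Δl = 1.6/cos(-0.1°) = 1.600 m; N'_2 = 60·cos(-0.1°) = 60.0; c'Δl = 12.00; W sinα = -0.1
Slice 3: Δl = 2.1/cos10.0° = 2.132 m; N'_3 = 117·cos10.0° = 115.2; c'Δl = 15.99; W sinα = 20.3
Slice 4: Δl = 2.6/cos23.5° = 2.835 m; N'_4 = 171·cos23.5° = 156.8; c'Δl = 21.26; W sinα = 68.2
Slice 5: Δl = 1.3/cos35.8° = 1.603 m; N'_5 = 56·cos35.8° = 45.4; c'Δl = 12.02; W sinα = 32.8
Slice 6: Δl = 1.5/cos46.0° = 2.159 m; N'_6 = 27·cos46.0° = 18.8; c'Δl = 16.20; W sinα = 19.4
Σc'Δl = 91.2 kN/m; ΣN' = 421.9 kN/m; ΣW sinα = 136.3 kN/m
Resisting = 91.2 + 421.9·tan34.3° = 91.2 + 287.8 = 378.9 kN/m
FS = 378.9 / 136.3 = 2.780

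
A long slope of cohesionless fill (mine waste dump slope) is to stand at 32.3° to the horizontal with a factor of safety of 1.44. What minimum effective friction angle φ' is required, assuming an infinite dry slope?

FS = tanφ'/tanβ ⇒ tanφ' = FS · tanβ = 1.44 · tan32.3° = 0.9103
φ' = arctan(0.9103) = 42.31°

φ' = 42.3°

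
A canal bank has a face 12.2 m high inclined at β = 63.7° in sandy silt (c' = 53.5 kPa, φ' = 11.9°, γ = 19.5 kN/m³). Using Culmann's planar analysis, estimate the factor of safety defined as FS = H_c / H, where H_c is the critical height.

FS = 2.07

H_c = (4c'/γ) · sinβ cosφ' / [1 − cos(β − φ')]
    = (4·53.5/19.5) · sin63.7°·cos11.9° / [1 − cos51.8°]
    = 10.974 · 0.8772 / 0.3816 = 25.23 m
FS = H_c / H = 25.23 / 12.2 = 2.068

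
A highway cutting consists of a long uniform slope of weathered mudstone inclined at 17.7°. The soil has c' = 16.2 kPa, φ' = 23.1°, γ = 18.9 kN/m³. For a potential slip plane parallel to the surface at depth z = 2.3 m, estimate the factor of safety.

For an infinite slope with a slip plane parallel to the surface (no pore pressure): FS = [c' + γz cos²β tanφ'] / [γz sinβ cosβ].
γz = 18.9·2.3 = 43.47 kN/m²
Numerator = 16.2 + 43.47·cos²17.7°·tan23.1° = 16.2 + 43.47·0.9076·0.4265 = 33.028 kPa
Denominator = 43.47·sin17.7°·cos17.7° = 43.47·0.3040·0.9527 = 12.591 kPa
FS = 33.028 / 12.591 = 2.623

FS = 2.62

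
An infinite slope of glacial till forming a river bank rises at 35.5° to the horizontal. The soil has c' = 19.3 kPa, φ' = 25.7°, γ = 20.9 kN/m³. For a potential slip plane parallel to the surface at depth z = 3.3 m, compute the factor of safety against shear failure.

FS = 1.27

For an infinite slope with a slip plane parallel to the surface (no pore pressure): FS = [c' + γz cos²β tanφ'] / [γz sinβ cosβ].
γz = 20.9·3.3 = 68.97 kN/m²
Numerator = 19.3 + 68.97·cos²35.5°·tan25.7° = 19.3 + 68.97·0.6628·0.4813 = 41.300 kPa
Denominator = 68.97·sin35.5°·cos35.5° = 68.97·0.5807·0.8141 = 32.606 kPa
FS = 41.300 / 32.606 = 1.267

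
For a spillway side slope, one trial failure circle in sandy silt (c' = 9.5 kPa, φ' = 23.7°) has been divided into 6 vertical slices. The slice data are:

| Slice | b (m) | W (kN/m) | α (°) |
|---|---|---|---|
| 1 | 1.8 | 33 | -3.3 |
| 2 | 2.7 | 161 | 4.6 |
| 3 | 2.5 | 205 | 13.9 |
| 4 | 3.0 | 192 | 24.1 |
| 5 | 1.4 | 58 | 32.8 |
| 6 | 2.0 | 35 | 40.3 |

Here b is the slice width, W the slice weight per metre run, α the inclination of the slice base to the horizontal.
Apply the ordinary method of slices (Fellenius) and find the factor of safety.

Ordinary method of slices: FS = Σ[c'·Δl_i + (W_i cosα_i)·tanφ'] / Σ W_i sinα_i, with Δl_i = b_i / cosα_i.
Slice 1: Δl = 1.8/cos(-3.3°) = 1.803 m; N'_1 = 33·cos(-3.3°) = 32.9; c'Δl = 17.13; W sinα = -1.9
Slice 2: Δl = 2.7/cos4.6° = 2.709 m; N'_2 = 161·cos4.6° = 160.5; c'Δl = 25.73; W sinα = 12.9
Slice 3: Δl = 2.5/cos13.9° = 2.575 m; N'_3 = 205·cos13.9° = 199.0; c'Δl = 24.47; W sinα = 49.2
Slice 4: Δl = 3.0/cos24.1° = 3.286 m; N'_4 = 192·cos24.1° = 175.3; c'Δl = 31.22; W sinα = 78.4
Slice 5: Δl = 1.4/cos32.8° = 1.666 m; N'_5 = 58·cos32.8° = 48.8; c'Δl = 15.82; W sinα = 31.4
Slice 6: Δl = 2.0/cos40.3° = 2.622 m; N'_6 = 35·cos40.3° = 26.7; c'Δl = 24.91; W sinα = 22.6
Σc'Δl = 139.3 kN/m; ΣN' = 643.1 kN/m; ΣW sinα = 192.7 kN/m
Resisting = 139.3 + 643.1·tan23.7° = 139.3 + 282.3 = 421.6 kN/m
FS = 421.6 / 192.7 = 2.188

FS = 2.19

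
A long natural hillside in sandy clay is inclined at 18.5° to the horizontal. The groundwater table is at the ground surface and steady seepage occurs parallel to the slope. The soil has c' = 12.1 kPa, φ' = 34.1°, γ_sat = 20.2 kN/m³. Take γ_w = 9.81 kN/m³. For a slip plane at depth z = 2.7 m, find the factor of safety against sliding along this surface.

With seepage parallel to the slope and the water table at the surface, the effective normal stress on the slip plane uses the buoyant unit weight γ' = γ_sat − γ_w while the driving shear stress uses γ_sat:
FS = [c' + γ' z cos²β tanφ'] / [γ_sat z sinβ cosβ]
γ' = 20.2 − 9.81 = 10.39 kN/m³
Numerator = 12.1 + 10.39·2.7·cos²18.5°·tan34.1° = 12.1 + 10.39·2.7·0.8993·0.6771 = 29.181 kPa
Denominator = 20.2·2.7·sin18.5°·cos18.5° = 20.2·2.7·0.3173·0.9483 = 16.411 kPa
FS = 29.181 / 16.411 = 1.778

FS = 1.78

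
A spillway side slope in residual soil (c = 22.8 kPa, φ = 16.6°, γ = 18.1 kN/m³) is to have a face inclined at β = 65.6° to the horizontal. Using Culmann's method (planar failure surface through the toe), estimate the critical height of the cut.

Culmann's analysis gives the critical failure plane at α_cr = (β + φ)/2 = (65.6 + 16.6)/2 = 41.1°, and the critical height
H_c = (4c/γ) · sinβ cosφ / [1 − cos(β − φ)]
    = (4·22.8/18.1) · sin65.6°·cos16.6° / [1 − cos(49.0°)]
    = 5.039 · 0.9107·0.9583 / [1 − 0.6561]
    = 5.039 · 0.8727 / 0.3439
    = 12.79 m

H_c = 12.79 m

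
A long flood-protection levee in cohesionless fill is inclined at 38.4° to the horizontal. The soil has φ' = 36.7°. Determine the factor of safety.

For a dry cohesionless infinite slope the factor of safety is FS = tanφ' / tanβ.
FS = tan36.7° / tan38.4° = 0.7454 / 0.7926 = 0.940

FS = 0.94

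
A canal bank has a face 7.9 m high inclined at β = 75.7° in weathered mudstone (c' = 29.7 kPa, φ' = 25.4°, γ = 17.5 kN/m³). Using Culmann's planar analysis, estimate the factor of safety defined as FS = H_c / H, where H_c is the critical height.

H_c = (4c'/γ) · sinβ cosφ' / [1 − cos(β − φ')]
    = (4·29.7/17.5) · sin75.7°·cos25.4° / [1 − cos50.3°]
    = 6.789 · 0.8753 / 0.3612 = 16.45 m
FS = H_c / H = 16.45 / 7.9 = 2.082

FS = 2.08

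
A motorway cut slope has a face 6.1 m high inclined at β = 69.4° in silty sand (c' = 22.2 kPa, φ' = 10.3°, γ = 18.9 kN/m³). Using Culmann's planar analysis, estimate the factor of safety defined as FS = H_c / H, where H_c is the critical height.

FS = 1.46

H_c = (4c'/γ) · sinβ cosφ' / [1 − cos(β − φ')]
    = (4·22.2/18.9) · sin69.4°·cos10.3° / [1 − cos59.1°]
    = 4.698 · 0.9210 / 0.4865 = 8.90 m
FS = H_c / H = 8.90 / 6.1 = 1.458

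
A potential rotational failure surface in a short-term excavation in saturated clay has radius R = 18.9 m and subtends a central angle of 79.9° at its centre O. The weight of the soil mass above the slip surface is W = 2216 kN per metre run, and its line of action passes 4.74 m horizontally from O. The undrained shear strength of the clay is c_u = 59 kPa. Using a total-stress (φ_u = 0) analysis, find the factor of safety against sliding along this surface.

Taking moments about the centre O, the resisting moment is provided by the undrained shear strength acting along the arc:
Arc length L_a = R·θ = 18.9·(79.9°·π/180) = 18.9·1.3945 = 26.36 m
M_R = c_u·L_a·R = 59·26.36·18.9 = 29390.0 kN·m/m
M_D = W·d = 2216·4.74 = 10503.8 kN·m/m
FS = M_R / M_D = 29390.0 / 10503.8 = 2.798

FS = 2.80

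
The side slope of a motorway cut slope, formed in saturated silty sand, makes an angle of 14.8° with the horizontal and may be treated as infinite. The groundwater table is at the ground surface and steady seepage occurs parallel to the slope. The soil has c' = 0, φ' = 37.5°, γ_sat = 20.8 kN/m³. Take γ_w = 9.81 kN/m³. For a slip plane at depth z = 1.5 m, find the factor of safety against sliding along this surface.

FS = 1.53

With seepage parallel to the slope and the water table at the surface, the effective normal stress on the slip plane uses the buoyant unit weight γ' = γ_sat − γ_w while the driving shear stress uses γ_sat:
FS = [c' + γ' z cos²β tanφ'] / [γ_sat z sinβ cosβ]
(For c' = 0 this reduces to FS = (γ'/γ_sat)·tanφ'/tanβ.)
γ' = 20.8 − 9.81 = 10.99 kN/m³
Numerator = 0.0 + 10.99·1.5·cos²14.8°·tan37.5° = 0.0 + 10.99·1.5·0.9347·0.7673 = 11.824 kPa
Denominator = 20.8·1.5·sin14.8°·cos14.8° = 20.8·1.5·0.2554·0.9668 = 7.705 kPa
FS = 11.824 / 7.705 = 1.534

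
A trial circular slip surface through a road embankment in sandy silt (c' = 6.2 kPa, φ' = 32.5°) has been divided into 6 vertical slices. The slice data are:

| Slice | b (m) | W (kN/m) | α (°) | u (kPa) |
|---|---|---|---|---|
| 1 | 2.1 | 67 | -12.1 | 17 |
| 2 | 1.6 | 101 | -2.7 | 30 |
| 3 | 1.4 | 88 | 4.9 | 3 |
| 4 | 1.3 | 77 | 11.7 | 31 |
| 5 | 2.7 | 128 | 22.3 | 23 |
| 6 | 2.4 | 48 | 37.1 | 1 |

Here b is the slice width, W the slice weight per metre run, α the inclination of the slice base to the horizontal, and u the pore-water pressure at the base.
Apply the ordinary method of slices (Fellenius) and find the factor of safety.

FS = 3.17

Ordinary method of slices: FS = Σ[c'·Δl_i + (W_i cosα_i − u_i·Δl_i)·tanφ'] / Σ W_i sinα_i, with Δl_i = b_i / cosα_i.
Slice 1: Δl = 2.1/cos(-12.1°) = 2.148 m; N'_1 = 67·cos(-12.1°) − 17·2.148 = 29.0; c'Δl = 13.32; W sinα = -14.0
Slice 2: Δl = 1.6/cos(-2.7°) = 1.602 m; N'_2 = 101·cos(-2.7°) − 30·1.602 = 52.8; c'Δl = 9.93; W sinα = -4.8
Slice 3: Δl = 1.4/cos4.9° = 1.405 m; N'_3 = 88·cos4.9° − 3·1.405 = 83.5; c'Δl = 8.71; W sinα = 7.5
Slice 4: Δl = 1.3/cos11.7° = 1.328 m; N'_4 = 77·cos11.7° − 31·1.328 = 34.2; c'Δl = 8.23; W sinα = 15.6
Slice 5: Δl = 2.7/cos22.3° = 2.918 m; N'_5 = 128·cos22.3° − 23·2.918 = 51.3; c'Δl = 18.09; W sinα = 48.6
Slice 6: Δl = 2.4/cos37.1° = 3.009 m; N'_6 = 48·cos37.1° − 1·3.009 = 35.3; c'Δl = 18.66; W sinα = 29.0
Σc'Δl = 76.9 kN/m; ΣN' = 286.1 kN/m; ΣW sinα = 81.9 kN/m
Resisting = 76.9 + 286.1·tan32.5° = 76.9 + 182.3 = 259.2 kN/m
FS = 259.2 / 81.9 = 3.167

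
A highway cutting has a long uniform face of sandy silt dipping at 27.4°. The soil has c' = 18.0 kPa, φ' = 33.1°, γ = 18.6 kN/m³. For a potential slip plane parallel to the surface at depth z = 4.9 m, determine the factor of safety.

FS = 1.74

For an infinite slope with a slip plane parallel to the surface (no pore pressure): FS = [c' + γz cos²β tanφ'] / [γz sinβ cosβ].
γz = 18.6·4.9 = 91.14 kN/m²
Numerator = 18.0 + 91.14·cos²27.4°·tan33.1° = 18.0 + 91.14·0.7882·0.6519 = 64.831 kPa
Denominator = 91.14·sin27.4°·cos27.4° = 91.14·0.4602·0.8878 = 37.237 kPa
FS = 64.831 / 37.237 = 1.741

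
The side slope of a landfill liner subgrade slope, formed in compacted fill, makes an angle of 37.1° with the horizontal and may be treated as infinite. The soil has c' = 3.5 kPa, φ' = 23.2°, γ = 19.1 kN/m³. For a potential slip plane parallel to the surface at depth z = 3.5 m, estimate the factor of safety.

FS = 0.68

For an infinite slope with a slip plane parallel to the surface (no pore pressure): FS = [c' + γz cos²β tanφ'] / [γz sinβ cosβ].
γz = 19.1·3.5 = 66.85 kN/m²
Numerator = 3.5 + 66.85·cos²37.1°·tan23.2° = 3.5 + 66.85·0.6361·0.4286 = 21.727 kPa
Denominator = 66.85·sin37.1°·cos37.1° = 66.85·0.6032·0.7976 = 32.162 kPa
FS = 21.727 / 32.162 = 0.676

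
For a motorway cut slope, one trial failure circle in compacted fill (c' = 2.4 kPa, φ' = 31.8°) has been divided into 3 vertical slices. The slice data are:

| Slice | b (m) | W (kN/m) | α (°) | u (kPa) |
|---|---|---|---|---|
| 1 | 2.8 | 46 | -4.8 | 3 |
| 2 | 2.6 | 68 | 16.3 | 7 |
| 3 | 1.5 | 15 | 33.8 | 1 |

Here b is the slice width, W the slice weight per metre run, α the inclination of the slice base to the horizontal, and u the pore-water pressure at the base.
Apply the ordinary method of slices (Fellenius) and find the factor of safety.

Ordinary method of slices: FS = Σ[c'·Δl_i + (W_i cosα_i − u_i·Δl_i)·tanφ'] / Σ W_i sinα_i, with Δl_i = b_i / cosα_i.
Slice 1: Δl = 2.8/cos(-4.8°) = 2.810 m; N'_1 = 46·cos(-4.8°) − 3·2.810 = 37.4; c'Δl = 6.74; W sinα = -3.8
Slice 2: Δl = 2.6/cos16.3° = 2.709 m; N'_2 = 68·cos16.3° − 7·2.709 = 46.3; c'Δl = 6.50; W sinα = 19.1
Slice 3: Δl = 1.5/cos33.8° = 1.805 m; N'_3 = 15·cos33.8° − 1·1.805 = 10.7; c'Δl = 4.33; W sinα = 8.3
Σc'Δl = 17.6 kN/m; ΣN' = 94.4 kN/m; ΣW sinα = 23.6 kN/m
Resisting = 17.6 + 94.4·tan31.8° = 17.6 + 58.5 = 76.1 kN/m
FS = 76.1 / 23.6 = 3.227

FS = 3.23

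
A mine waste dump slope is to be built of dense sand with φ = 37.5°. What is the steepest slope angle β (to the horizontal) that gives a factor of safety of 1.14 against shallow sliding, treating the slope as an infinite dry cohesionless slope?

For an infinite dry cohesionless slope FS = tanφ/tanβ, so tanβ = tanφ / FS.
tanβ = tan37.5° / 1.14 = 0.7673 / 1.14 = 0.6731
β = arctan(0.6731) = 33.94°

β = 33.9°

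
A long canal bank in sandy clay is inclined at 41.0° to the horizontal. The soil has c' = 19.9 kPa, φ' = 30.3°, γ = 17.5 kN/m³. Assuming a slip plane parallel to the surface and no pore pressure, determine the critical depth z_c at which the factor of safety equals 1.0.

Setting FS = 1.00 in FS = [c' + γz cos²β tanφ'] / [γz sinβ cosβ] and solving for z:
z = c' / [γ cosβ (FS·sinβ − cosβ·tanφ')]
  = 19.9 / [17.5·cos41.0°·(1.00·sin41.0° − cos41.0°·tan30.3°)]
  = 19.9 / [17.5·0.7547·(1.00·0.6561 − 0.7547·0.5844)]
  = 19.9 / 2.8402 = 7.007 m

z_c = 7.01 m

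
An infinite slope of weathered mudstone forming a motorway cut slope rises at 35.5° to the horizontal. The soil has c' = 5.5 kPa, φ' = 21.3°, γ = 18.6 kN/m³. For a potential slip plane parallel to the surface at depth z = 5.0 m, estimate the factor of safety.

FS = 0.67

For an infinite slope with a slip plane parallel to the surface (no pore pressure): FS = [c' + γz cos²β tanφ'] / [γz sinβ cosβ].
γz = 18.6·5.0 = 93.00 kN/m²
Numerator = 5.5 + 93.00·cos²35.5°·tan21.3° = 5.5 + 93.00·0.6628·0.3899 = 29.532 kPa
Denominator = 93.00·sin35.5°·cos35.5° = 93.00·0.5807·0.8141 = 43.967 kPa
FS = 29.532 / 43.967 = 0.672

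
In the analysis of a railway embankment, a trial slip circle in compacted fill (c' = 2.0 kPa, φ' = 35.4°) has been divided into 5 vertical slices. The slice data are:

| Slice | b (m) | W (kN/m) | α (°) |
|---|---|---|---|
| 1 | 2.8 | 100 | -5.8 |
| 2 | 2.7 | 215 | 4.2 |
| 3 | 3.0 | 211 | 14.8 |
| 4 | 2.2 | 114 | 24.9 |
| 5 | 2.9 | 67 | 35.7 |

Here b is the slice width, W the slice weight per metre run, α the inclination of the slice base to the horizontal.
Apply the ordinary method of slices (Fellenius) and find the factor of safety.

Ordinary method of slices: FS = Σ[c'·Δl_i + (W_i cosα_i)·tanφ'] / Σ W_i sinα_i, with Δl_i = b_i / cosα_i.
Slice 1: Δl = 2.8/cos(-5.8°) = 2.814 m; N'_1 = 100·cos(-5.8°) = 99.5; c'Δl = 5.63; W sinα = -10.1
Slice 2: Δl = 2.7/cos4.2° = 2.707 m; N'_2 = 215·cos4.2° = 214.4; c'Δl = 5.41; W sinα = 15.7
Slice 3: Δl = 3.0/cos14.8° = 3.103 m; N'_3 = 211·cos14.8° = 204.0; c'Δl = 6.21; W sinα = 53.9
Slice 4: Δl = 2.2/cos24.9° = 2.425 m; N'_4 = 114·cos24.9° = 103.4; c'Δl = 4.85; W sinα = 48.0
Slice 5: Δl = 2.9/cos35.7° = 3.571 m; N'_5 = 67·cos35.7° = 54.4; c'Δl = 7.14; W sinα = 39.1
Σc'Δl = 29.2 kN/m; ΣN' = 675.7 kN/m; ΣW sinα = 146.6 kN/m
Resisting = 29.2 + 675.7·tan35.4° = 29.2 + 480.2 = 509.5 kN/m
FS = 509.5 / 146.6 = 3.474

FS = 3.47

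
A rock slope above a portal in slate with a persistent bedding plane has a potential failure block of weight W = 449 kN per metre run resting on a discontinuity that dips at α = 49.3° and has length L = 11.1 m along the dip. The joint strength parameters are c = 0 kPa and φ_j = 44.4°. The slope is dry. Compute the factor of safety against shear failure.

Resolving the block weight along and normal to the plane and applying the Mohr–Coulomb strength on the joint:
N' = W cosα = 449·cos49.3° = 292.8 kN/m
Driving force T = W sinα = 449·sin49.3° = 340.4 kN/m
Resisting force R = c·L + N'·tanφ_j = 0·11.1 + 292.8·tan44.4° = 0.0 + 286.7 = 286.7 kN/m
FS = R / T = 286.7 / 340.4 = 0.842

FS = 0.84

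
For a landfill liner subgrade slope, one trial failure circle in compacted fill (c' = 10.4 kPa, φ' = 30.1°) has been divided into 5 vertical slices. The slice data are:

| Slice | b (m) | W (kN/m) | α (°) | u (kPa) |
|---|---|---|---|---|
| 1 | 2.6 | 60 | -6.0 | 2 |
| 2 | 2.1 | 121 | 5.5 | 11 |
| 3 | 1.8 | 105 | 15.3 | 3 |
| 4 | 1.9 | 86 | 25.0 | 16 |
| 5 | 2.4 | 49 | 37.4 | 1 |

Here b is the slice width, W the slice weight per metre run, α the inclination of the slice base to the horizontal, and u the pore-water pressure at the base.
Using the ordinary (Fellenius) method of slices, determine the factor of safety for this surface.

FS = 3.14

Ordinary method of slices: FS = Σ[c'·Δl_i + (W_i cosα_i − u_i·Δl_i)·tanφ'] / Σ W_i sinα_i, with Δl_i = b_i / cosα_i.
Slice 1: Δl = 2.6/cos(-6.0°) = 2.614 m; N'_1 = 60·cos(-6.0°) − 2·2.614 = 54.4; c'Δl = 27.19; W sinα = -6.3
Slice 2: Δl = 2.1/cos5.5° = 2.110 m; N'_2 = 121·cos5.5° − 11·2.110 = 97.2; c'Δl = 21.94; W sinα = 11.6
Slice 3: Δl = 1.8/cos15.3° = 1.866 m; N'_3 = 105·cos15.3° − 3·1.866 = 95.7; c'Δl = 19.41; W sinα = 27.7
Slice 4: Δl = 1.9/cos25.0° = 2.096 m; N'_4 = 86·cos25.0° − 16·2.096 = 44.4; c'Δl = 21.80; W sinα = 36.3
Slice 5: Δl = 2.4/cos37.4° = 3.021 m; N'_5 = 49·cos37.4° − 1·3.021 = 35.9; c'Δl = 31.42; W sinα = 29.8
Σc'Δl = 121.8 kN/m; ΣN' = 327.7 kN/m; ΣW sinα = 99.1 kN/m
Resisting = 121.8 + 327.7·tan30.1° = 121.8 + 189.9 = 311.7 kN/m
FS = 311.7 / 99.1 = 3.144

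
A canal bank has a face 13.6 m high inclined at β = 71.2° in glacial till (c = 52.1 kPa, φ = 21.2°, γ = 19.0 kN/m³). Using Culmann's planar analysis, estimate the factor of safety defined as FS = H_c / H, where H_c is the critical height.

FS = 1.99

H_c = (4c/γ) · sinβ cosφ / [1 − cos(β − φ)]
    = (4·52.1/19.0) · sin71.2°·cos21.2° / [1 − cos50.0°]
    = 10.968 · 0.8826 / 0.3572 = 27.10 m
FS = H_c / H = 27.10 / 13.6 = 1.993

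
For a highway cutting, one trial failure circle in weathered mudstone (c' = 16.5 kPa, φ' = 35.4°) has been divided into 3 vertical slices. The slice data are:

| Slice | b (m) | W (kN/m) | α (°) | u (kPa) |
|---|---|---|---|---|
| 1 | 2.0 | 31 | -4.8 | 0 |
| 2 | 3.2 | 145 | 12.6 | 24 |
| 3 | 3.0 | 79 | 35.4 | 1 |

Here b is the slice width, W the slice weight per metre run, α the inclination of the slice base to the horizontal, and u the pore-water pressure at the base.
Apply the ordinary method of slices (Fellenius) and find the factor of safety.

Ordinary method of slices: FS = Σ[c'·Δl_i + (W_i cosα_i − u_i·Δl_i)·tanφ'] / Σ W_i sinα_i, with Δl_i = b_i / cosα_i.
Slice 1: Δl = 2.0/cos(-4.8°) = 2.007 m; N'_1 = 31·cos(-4.8°) − 0·2.007 = 30.9; c'Δl = 33.12; W sinα = -2.6
Slice 2: Δl = 3.2/cos12.6° = 3.279 m; N'_2 = 145·cos12.6° − 24·3.279 = 62.8; c'Δl = 54.10; W sinα = 31.6
Slice 3: Δl = 3.0/cos35.4° = 3.680 m; N'_3 = 79·cos35.4° − 1·3.680 = 60.7; c'Δl = 60.73; W sinα = 45.8
Σc'Δl = 147.9 kN/m; ΣN' = 154.4 kN/m; ΣW sinα = 74.8 kN/m
Resisting = 147.9 + 154.4·tan35.4° = 147.9 + 109.7 = 257.7 kN/m
FS = 257.7 / 74.8 = 3.445

FS = 3.44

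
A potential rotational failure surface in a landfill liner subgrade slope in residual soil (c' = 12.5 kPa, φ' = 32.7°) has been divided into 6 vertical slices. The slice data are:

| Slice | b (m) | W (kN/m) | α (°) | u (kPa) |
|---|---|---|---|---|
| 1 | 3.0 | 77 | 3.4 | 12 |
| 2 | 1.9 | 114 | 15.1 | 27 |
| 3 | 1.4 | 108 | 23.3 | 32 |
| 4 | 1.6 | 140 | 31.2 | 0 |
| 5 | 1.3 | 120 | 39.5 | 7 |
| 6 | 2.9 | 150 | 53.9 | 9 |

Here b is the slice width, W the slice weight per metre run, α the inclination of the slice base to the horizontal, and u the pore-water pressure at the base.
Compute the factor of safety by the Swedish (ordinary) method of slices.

FS = 1.27

Ordinary method of slices: FS = Σ[c'·Δl_i + (W_i cosα_i − u_i·Δl_i)·tanφ'] / Σ W_i sinα_i, with Δl_i = b_i / cosα_i.
Slice 1: Δl = 3.0/cos3.4° = 3.005 m; N'_1 = 77·cos3.4° − 12·3.005 = 40.8; c'Δl = 37.57; W sinα = 4.6
Slice 2: Δl = 1.9/cos15.1° = 1.968 m; N'_2 = 114·cos15.1° − 27·1.968 = 56.9; c'Δl = 24.60; W sinα = 29.7
Slice 3: Δl = 1.4/cos23.3° = 1.524 m; N'_3 = 108·cos23.3° − 32·1.524 = 50.4; c'Δl = 19.05; W sinα = 42.7
Slice 4: Δl = 1.6/cos31.2° = 1.871 m; N'_4 = 140·cos31.2° − 0·1.871 = 119.8; c'Δl = 23.38; W sinα = 72.5
Slice 5: Δl = 1.3/cos39.5° = 1.685 m; N'_5 = 120·cos39.5° − 7·1.685 = 80.8; c'Δl = 21.06; W sinα = 76.3
Slice 6: Δl = 2.9/cos53.9° = 4.922 m; N'_6 = 150·cos53.9° − 9·4.922 = 44.1; c'Δl = 61.52; W sinα = 121.2
Σc'Δl = 187.2 kN/m; ΣN' = 392.8 kN/m; ΣW sinα = 347.0 kN/m
Resisting = 187.2 + 392.8·tan32.7° = 187.2 + 252.2 = 439.3 kN/m
FS = 439.3 / 347.0 = 1.266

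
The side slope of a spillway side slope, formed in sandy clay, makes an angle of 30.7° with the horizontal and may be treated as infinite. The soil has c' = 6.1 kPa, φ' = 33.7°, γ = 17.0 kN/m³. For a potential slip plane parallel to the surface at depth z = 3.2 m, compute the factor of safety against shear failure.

For an infinite slope with a slip plane parallel to the surface (no pore pressure): FS = [c' + γz cos²β tanφ'] / [γz sinβ cosβ].
γz = 17.0·3.2 = 54.40 kN/m²
Numerator = 6.1 + 54.40·cos²30.7°·tan33.7° = 6.1 + 54.40·0.7393·0.6669 = 32.924 kPa
Denominator = 54.40·sin30.7°·cos30.7° = 54.40·0.5105·0.8599 = 23.881 kPa
FS = 32.924 / 23.881 = 1.379

FS = 1.38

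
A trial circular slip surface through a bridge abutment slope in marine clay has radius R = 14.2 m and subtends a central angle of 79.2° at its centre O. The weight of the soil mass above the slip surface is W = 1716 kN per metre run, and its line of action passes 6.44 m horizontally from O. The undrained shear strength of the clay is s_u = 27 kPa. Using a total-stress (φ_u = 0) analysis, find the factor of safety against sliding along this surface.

Taking moments about the centre O, the resisting moment is provided by the undrained shear strength acting along the arc:
Arc length L_a = R·θ = 14.2·(79.2°·π/180) = 14.2·1.3823 = 19.63 m
M_R = s_u·L_a·R = 27·19.63·14.2 = 7525.6 kN·m/m
M_D = W·d = 1716·6.44 = 11051.0 kN·m/m
FS = M_R / M_D = 7525.6 / 11051.0 = 0.681

FS = 0.68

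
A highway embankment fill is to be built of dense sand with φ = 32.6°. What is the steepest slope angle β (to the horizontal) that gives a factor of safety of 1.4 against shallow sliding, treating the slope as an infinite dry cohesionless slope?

β = 24.6°

For an infinite dry cohesionless slope FS = tanφ/tanβ, so tanβ = tanφ / FS.
tanβ = tan32.6° / 1.4 = 0.6395 / 1.4 = 0.4568
β = arctan(0.4568) = 24.55°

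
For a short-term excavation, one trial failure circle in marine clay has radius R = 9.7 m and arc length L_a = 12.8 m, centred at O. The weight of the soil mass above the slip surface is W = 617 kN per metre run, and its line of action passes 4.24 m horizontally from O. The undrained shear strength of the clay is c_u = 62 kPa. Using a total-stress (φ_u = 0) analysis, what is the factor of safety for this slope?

Taking moments about the centre O, the resisting moment is provided by the undrained shear strength acting along the arc:
M_R = c_u·L_a·R = 62·12.80·9.7 = 7697.9 kN·m/m
M_D = W·d = 617·4.24 = 2616.1 kN·m/m
FS = M_R / M_D = 7697.9 / 2616.1 = 2.943

FS = 2.94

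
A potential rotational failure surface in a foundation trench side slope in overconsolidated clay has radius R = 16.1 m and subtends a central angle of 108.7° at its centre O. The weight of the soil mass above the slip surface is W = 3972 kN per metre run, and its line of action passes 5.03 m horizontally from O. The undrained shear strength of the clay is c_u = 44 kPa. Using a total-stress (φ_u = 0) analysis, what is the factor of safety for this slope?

FS = 1.08

Taking moments about the centre O, the resisting moment is provided by the undrained shear strength acting along the arc:
Arc length L_a = R·θ = 16.1·(108.7°·π/180) = 16.1·1.8972 = 30.54 m
M_R = c_u·L_a·R = 44·30.54·16.1 = 21637.7 kN·m/m
M_D = W·d = 3972·5.03 = 19979.2 kN·m/m
FS = M_R / M_D = 21637.7 / 19979.2 = 1.083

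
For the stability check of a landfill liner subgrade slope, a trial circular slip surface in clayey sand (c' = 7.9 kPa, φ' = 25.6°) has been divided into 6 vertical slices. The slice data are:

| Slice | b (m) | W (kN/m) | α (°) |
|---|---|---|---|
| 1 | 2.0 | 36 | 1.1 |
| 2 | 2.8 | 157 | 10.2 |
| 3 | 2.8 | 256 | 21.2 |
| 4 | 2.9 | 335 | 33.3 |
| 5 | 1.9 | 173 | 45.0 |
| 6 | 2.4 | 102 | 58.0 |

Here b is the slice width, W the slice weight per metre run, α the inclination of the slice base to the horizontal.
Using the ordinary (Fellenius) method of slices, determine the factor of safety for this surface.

Ordinary method of slices: FS = Σ[c'·Δl_i + (W_i cosα_i)·tanφ'] / Σ W_i sinα_i, with Δl_i = b_i / cosα_i.
Slice 1: Δl = 2.0/cos1.1° = 2.000 m; N'_1 = 36·cos1.1° = 36.0; c'Δl = 15.80; W sinα = 0.7
Slice 2: Δl = 2.8/cos10.2° = 2.845 m; N'_2 = 157·cos10.2° = 154.5; c'Δl = 22.48; W sinα = 27.8
Slice 3: Δl = 2.8/cos21.2° = 3.003 m; N'_3 = 256·cos21.2° = 238.7; c'Δl = 23.73; W sinα = 92.6
Slice 4: Δl = 2.9/cos33.3° = 3.470 m; N'_4 = 335·cos33.3° = 280.0; c'Δl = 27.41; W sinα = 183.9
Slice 5: Δl = 1.9/cos45.0° = 2.687 m; N'_5 = 173·cos45.0° = 122.3; c'Δl = 21.23; W sinα = 122.3
Slice 6: Δl = 2.4/cos58.0° = 4.529 m; N'_6 = 102·cos58.0° = 54.1; c'Δl = 35.78; W sinα = 86.5
Σc'Δl = 146.4 kN/m; ΣN' = 885.6 kN/m; ΣW sinα = 513.8 kN/m
Resisting = 146.4 + 885.6·tan25.6° = 146.4 + 424.3 = 570.7 kN/m
FS = 570.7 / 513.8 = 1.111

FS = 1.11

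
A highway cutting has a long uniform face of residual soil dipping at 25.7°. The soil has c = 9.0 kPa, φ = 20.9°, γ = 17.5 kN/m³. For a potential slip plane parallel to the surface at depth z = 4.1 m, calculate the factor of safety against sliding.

FS = 1.11

For an infinite slope with a slip plane parallel to the surface (no pore pressure): FS = [c + γz cos²β tanφ] / [γz sinβ cosβ].
γz = 17.5·4.1 = 71.75 kN/m²
Numerator = 9.0 + 71.75·cos²25.7°·tan20.9° = 9.0 + 71.75·0.8119·0.3819 = 31.246 kPa
Denominator = 71.75·sin25.7°·cos25.7° = 71.75·0.4337·0.9011 = 28.037 kPa
FS = 31.246 / 28.037 = 1.114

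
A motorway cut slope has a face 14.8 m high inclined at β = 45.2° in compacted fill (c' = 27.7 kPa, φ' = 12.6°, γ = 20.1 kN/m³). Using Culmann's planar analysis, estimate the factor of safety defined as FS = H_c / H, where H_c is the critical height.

FS = 1.64

H_c = (4c'/γ) · sinβ cosφ' / [1 − cos(β − φ')]
    = (4·27.7/20.1) · sin45.2°·cos12.6° / [1 − cos32.6°]
    = 5.512 · 0.6925 / 0.1575 = 24.23 m
FS = H_c / H = 24.23 / 14.8 = 1.637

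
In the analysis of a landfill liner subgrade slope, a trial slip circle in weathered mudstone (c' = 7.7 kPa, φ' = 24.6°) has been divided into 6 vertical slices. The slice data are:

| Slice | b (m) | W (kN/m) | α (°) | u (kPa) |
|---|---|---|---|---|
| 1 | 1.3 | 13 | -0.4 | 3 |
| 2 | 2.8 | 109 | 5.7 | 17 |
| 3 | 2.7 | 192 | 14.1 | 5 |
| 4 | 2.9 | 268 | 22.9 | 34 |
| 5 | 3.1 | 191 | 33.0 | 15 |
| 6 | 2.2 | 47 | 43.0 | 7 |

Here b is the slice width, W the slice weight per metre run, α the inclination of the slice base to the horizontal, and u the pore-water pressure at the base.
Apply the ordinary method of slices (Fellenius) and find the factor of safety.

FS = 1.20

Ordinary method of slices: FS = Σ[c'·Δl_i + (W_i cosα_i − u_i·Δl_i)·tanφ'] / Σ W_i sinα_i, with Δl_i = b_i / cosα_i.
Slice 1: Δl = 1.3/cos(-0.4°) = 1.300 m; N'_1 = 13·cos(-0.4°) − 3·1.300 = 9.1; c'Δl = 10.01; W sinα = -0.1
Slice 2: Δl = 2.8/cos5.7° = 2.814 m; N'_2 = 109·cos5.7° − 17·2.814 = 60.6; c'Δl = 21.67; W sinα = 10.8
Slice 3: Δl = 2.7/cos14.1° = 2.784 m; N'_3 = 192·cos14.1° − 5·2.784 = 172.3; c'Δl = 21.44; W sinα = 46.8
Slice 4: Δl = 2.9/cos22.9° = 3.148 m; N'_4 = 268·cos22.9° − 34·3.148 = 139.8; c'Δl = 24.24; W sinα = 104.3
Slice 5: Δl = 3.1/cos33.0° = 3.696 m; N'_5 = 191·cos33.0° − 15·3.696 = 104.7; c'Δl = 28.46; W sinα = 104.0
Slice 6: Δl = 2.2/cos43.0° = 3.008 m; N'_6 = 47·cos43.0° − 7·3.008 = 13.3; c'Δl = 23.16; W sinα = 32.1
Σc'Δl = 129.0 kN/m; ΣN' = 499.9 kN/m; ΣW sinα = 297.9 kN/m
Resisting = 129.0 + 499.9·tan24.6° = 129.0 + 228.9 = 357.9 kN/m
FS = 357.9 / 297.9 = 1.201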